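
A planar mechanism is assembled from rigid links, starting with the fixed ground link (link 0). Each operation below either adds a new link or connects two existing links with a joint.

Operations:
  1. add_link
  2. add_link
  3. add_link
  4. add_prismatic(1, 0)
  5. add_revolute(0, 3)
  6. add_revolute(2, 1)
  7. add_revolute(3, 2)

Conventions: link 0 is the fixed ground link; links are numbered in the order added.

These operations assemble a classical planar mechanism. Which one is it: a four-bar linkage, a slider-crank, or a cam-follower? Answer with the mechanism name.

links: 4 (incl. ground); joints: 3 revolute, 1 prismatic, 0 higher (cam) pair, forming one closed loop
4 links, 3 revolutes + 1 prismatic in one loop → slider-crank

slider-crank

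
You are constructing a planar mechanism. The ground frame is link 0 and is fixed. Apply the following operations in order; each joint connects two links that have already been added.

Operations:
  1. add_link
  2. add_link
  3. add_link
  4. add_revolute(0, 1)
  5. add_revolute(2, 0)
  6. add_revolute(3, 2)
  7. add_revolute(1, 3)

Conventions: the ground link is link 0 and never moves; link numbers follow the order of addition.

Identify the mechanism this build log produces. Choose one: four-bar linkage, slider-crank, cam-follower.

links: 4 (incl. ground); joints: 4 revolute, 0 prismatic, 0 higher (cam) pair, forming one closed loop
4 links in a single 4R loop → four-bar linkage

four-bar linkage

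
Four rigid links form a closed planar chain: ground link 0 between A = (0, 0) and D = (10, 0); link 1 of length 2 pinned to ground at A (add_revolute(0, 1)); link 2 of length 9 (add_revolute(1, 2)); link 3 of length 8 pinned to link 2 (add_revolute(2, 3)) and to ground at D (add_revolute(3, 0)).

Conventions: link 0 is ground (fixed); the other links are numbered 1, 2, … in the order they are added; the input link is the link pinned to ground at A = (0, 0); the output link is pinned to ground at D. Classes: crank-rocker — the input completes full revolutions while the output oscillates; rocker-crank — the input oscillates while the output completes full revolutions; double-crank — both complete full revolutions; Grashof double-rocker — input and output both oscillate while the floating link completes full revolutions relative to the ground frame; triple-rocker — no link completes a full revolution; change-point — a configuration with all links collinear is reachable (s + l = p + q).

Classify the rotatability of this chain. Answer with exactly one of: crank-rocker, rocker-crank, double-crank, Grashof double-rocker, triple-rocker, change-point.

lengths: ground=10, input=2, coupler=9, output=8
sorted: s=2 (shortest), l=10 (longest), p+q=17
s + l = 12 vs p + q = 17
s + l < p + q (Grashof) with shortest = input link → crank-rocker

crank-rocker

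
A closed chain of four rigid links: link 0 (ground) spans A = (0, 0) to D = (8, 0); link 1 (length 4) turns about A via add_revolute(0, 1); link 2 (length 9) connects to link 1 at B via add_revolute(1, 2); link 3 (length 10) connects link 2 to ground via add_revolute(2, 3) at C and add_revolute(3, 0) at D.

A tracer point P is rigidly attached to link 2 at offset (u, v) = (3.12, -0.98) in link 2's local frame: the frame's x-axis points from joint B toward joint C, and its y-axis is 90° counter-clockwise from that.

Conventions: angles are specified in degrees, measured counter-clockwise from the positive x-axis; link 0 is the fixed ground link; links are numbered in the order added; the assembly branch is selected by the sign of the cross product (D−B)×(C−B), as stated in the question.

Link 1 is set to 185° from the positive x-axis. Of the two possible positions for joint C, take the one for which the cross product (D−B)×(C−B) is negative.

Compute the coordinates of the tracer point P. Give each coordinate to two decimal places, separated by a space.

A=(0,0), D=(8.00,0)
B = A + 4.00·(cos185°, sin185°) = (-3.9848, -0.3486)
|BD| = 11.9898
circle(B,9.00) ∩ circle(D,10.00): a=5.2026, h=7.3439
  candidates: C₊=(1.0021,7.1435) cross=88.052; C₋=(1.4291,-7.5382) cross=-88.052
  branch - wants cross < 0 → take C=(1.4291,-7.5382) (cross=-88.052)
ex = (C−B)/|BC| = (0.6015,-0.7988); ey = (0.7988,0.6015)
P = B + 3.12·ex + -0.98·ey = (-2.8908,-3.4305)

-2.89 -3.43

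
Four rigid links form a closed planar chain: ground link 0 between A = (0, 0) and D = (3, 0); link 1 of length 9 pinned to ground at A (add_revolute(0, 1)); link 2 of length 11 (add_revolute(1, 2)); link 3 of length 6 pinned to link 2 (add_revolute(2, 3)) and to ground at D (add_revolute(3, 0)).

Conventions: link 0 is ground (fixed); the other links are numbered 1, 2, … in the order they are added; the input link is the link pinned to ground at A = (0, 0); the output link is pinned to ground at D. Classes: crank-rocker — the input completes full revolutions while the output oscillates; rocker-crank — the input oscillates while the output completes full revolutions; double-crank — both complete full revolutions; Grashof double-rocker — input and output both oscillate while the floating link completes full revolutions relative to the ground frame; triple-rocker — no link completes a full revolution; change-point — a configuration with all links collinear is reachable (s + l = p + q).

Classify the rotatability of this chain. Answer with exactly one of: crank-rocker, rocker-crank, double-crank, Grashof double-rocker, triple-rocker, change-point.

lengths: ground=3, input=9, coupler=11, output=6
sorted: s=3 (shortest), l=11 (longest), p+q=15
s + l = 14 vs p + q = 15
s + l < p + q (Grashof) with shortest = ground link → double-crank

double-crank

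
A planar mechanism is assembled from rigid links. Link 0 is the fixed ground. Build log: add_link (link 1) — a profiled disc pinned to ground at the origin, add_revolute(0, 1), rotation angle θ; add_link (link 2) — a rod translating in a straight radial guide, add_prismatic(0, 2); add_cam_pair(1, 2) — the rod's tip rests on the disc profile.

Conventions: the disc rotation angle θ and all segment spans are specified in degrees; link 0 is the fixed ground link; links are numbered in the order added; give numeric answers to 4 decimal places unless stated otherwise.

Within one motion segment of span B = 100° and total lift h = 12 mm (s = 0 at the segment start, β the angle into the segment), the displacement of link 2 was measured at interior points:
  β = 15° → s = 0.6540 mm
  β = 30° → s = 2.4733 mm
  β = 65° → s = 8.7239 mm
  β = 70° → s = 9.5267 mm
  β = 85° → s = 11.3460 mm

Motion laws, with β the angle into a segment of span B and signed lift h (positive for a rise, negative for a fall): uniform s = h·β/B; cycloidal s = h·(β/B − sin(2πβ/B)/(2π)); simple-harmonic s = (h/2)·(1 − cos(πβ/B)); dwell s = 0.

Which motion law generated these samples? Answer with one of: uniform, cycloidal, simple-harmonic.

candidates at β/B = r: uniform s = h·r (linear in β); cycloidal s = h·(r − sin(2πr)/(2π)); simple-harmonic s = (h/2)(1 − cos(πr))
β=15°: printed 0.6540 | uniform 1.8000, cycloidal 0.2549, simple-harmonic 0.6540
β=30°: printed 2.4733 | uniform 3.6000, cycloidal 1.7836, simple-harmonic 2.4733
β=65°: printed 8.7239 | uniform 7.8000, cycloidal 9.3451, simple-harmonic 8.7239
β=70°: printed 9.5267 | uniform 8.4000, cycloidal 10.2164, simple-harmonic 9.5267
β=85°: printed 11.3460 | uniform 10.2000, cycloidal 11.7451, simple-harmonic 11.3460
only one law matches every sample → simple-harmonic

simple-harmonic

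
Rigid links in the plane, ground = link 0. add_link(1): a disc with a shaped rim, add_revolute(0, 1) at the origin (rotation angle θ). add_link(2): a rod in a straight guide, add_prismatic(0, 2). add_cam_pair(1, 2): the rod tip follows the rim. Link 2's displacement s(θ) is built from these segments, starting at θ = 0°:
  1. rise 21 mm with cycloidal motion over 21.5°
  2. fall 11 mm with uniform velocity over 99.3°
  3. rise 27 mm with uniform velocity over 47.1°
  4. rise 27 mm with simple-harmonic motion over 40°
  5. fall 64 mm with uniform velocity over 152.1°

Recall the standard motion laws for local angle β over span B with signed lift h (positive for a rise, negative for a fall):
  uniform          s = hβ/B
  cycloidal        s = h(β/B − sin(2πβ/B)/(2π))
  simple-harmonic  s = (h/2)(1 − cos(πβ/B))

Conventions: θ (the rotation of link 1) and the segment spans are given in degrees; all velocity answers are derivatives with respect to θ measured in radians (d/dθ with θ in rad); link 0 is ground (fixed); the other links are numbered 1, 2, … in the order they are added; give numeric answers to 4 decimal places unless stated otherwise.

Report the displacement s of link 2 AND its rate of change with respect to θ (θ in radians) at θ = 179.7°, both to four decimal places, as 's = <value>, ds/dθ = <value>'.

segment 1 (0° to 21.5°, cycloidal, h = 21) is passed completely: s = 0.0000 + (21) = 21.0000
segment 2 (21.5° to 120.8°, uniform, h = -11) is passed completely: s = 21.0000 + (-11) = 10.0000
segment 3 (120.8° to 167.9°, uniform, h = 27) is passed completely: s = 10.0000 + (27) = 37.0000
θ = 179.7° falls in segment 4 (167.9° to 207.9°, simple-harmonic, h = 27): β = 179.7 − 167.9 = 11.8°, B = 40°; Δs = 27/2·(1 − cos(π·0.2950)) = 5.3943; s = 37.0000 + 5.3943 = 42.3943
velocity in seg [167.9°–207.9°] (simple-harmonic), θ in radians: β = 11.8° = 0.2059 rad, B = 40° = 0.6981 rad; ds/dθ = (πh/(2B)) sin(πβ/B) = (π·27/(2·0.6981)) sin(π·0.2950) = 48.580843 mm/rad

s = 42.3943, ds/dθ = 48.5808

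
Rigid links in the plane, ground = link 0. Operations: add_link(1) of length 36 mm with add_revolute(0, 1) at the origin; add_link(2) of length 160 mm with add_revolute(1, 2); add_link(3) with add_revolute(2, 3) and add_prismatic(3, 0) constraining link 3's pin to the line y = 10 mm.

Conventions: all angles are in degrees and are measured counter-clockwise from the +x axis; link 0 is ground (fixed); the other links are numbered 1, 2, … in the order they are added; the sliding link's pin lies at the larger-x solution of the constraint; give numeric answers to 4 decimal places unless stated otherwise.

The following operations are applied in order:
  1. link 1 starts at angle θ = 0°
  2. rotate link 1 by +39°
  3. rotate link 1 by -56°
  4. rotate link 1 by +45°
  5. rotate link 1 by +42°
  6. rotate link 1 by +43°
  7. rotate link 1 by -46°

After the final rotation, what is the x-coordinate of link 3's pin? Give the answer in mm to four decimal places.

geometry: r = 36 mm, L = 160 mm, e = 10 mm; θ starts at 0°
rotate link 1 by +39°: θ ← 0° +39° = 39°
rotate link 1 by -56°: θ ← 39° -56° = -17°
rotate link 1 by +45°: θ ← -17° +45° = 28°
rotate link 1 by +42°: θ ← 28° +42° = 70°
rotate link 1 by +43°: θ ← 70° +43° = 113°
rotate link 1 by -46°: θ ← 113° -46° = 67°
crank pin P = (r cos θ, r sin θ) = (14.066321, 33.138175)
h = r sin θ − e = 33.138175 − 10 = 23.138175
x = r cos θ + √(L² − h²) = 14.066321 + 158.318113 = 172.384434

172.3844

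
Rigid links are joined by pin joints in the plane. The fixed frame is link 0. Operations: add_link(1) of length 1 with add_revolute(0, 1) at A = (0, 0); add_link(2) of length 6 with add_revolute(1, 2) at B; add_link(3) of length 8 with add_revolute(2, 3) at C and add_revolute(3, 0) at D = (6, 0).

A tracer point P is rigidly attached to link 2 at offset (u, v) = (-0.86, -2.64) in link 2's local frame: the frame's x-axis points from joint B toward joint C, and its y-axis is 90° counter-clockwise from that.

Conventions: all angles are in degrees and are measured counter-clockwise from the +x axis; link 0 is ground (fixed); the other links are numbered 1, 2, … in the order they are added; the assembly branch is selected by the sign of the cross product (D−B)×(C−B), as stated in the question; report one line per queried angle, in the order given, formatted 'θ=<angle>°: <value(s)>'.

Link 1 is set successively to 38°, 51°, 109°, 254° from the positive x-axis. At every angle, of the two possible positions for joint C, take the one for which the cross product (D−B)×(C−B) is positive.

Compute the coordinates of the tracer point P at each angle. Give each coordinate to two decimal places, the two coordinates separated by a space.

A=(0,0), D=(6.00,0)
θ=38°: B = A + 1.00·(cos38°, sin38°) = (0.7880, 0.6157)
θ=38°: |BD| = 5.2482
θ=38°: circle(B,6.00) ∩ circle(D,8.00): a=-0.0435, h=5.9998
θ=38°:   candidates: C₊=(1.4487,6.5792) cross=31.489; C₋=(0.0410,-5.3377) cross=-31.489
θ=38°:   branch + wants cross > 0 → take C=(1.4487,6.5792) (cross=31.489)
θ=38°: ex = (C−B)/|BC| = (0.1101,0.9939); ey = (-0.9939,0.1101)
θ=38°: P = B + -0.86·ex + -2.64·ey = (3.3173,-0.5298)
θ=51°: B = A + 1.00·(cos51°, sin51°) = (0.6293, 0.7771)
θ=51°: |BD| = 5.4266
θ=51°: circle(B,6.00) ∩ circle(D,8.00): a=0.1334, h=5.9985
θ=51°:   candidates: C₊=(1.6204,6.6947) cross=32.552; C₋=(-0.0977,-5.1786) cross=-32.552
θ=51°:   branch + wants cross > 0 → take C=(1.6204,6.6947) (cross=32.552)
θ=51°: ex = (C−B)/|BC| = (0.1652,0.9863); ey = (-0.9863,0.1652)
θ=51°: P = B + -0.86·ex + -2.64·ey = (3.0910,-0.5071)
θ=109°: B = A + 1.00·(cos109°, sin109°) = (-0.3256, 0.9455)
θ=109°: |BD| = 6.3958
θ=109°: circle(B,6.00) ∩ circle(D,8.00): a=1.0090, h=5.9146
θ=109°:   candidates: C₊=(1.5467,6.6459) cross=37.829; C₋=(-0.2020,-5.0532) cross=-37.829
θ=109°:   branch + wants cross > 0 → take C=(1.5467,6.6459) (cross=37.829)
θ=109°: ex = (C−B)/|BC| = (0.3120,0.9501); ey = (-0.9501,0.3120)
θ=109°: P = B + -0.86·ex + -2.64·ey = (1.9142,-0.6953)
θ=254°: B = A + 1.00·(cos254°, sin254°) = (-0.2756, -0.9613)
θ=254°: |BD| = 6.3488
θ=254°: circle(B,6.00) ∩ circle(D,8.00): a=0.9693, h=5.9212
θ=254°:   candidates: C₊=(-0.2140,5.0384) cross=37.593; C₋=(1.5790,-6.6674) cross=-37.593
θ=254°:   branch + wants cross > 0 → take C=(-0.2140,5.0384) (cross=37.593)
θ=254°: ex = (C−B)/|BC| = (0.0103,0.9999); ey = (-0.9999,0.0103)
θ=254°: P = B + -0.86·ex + -2.64·ey = (2.3554,-1.8483)

θ=38°: 3.32 -0.53
θ=51°: 3.09 -0.51
θ=109°: 1.91 -0.70
θ=254°: 2.36 -1.85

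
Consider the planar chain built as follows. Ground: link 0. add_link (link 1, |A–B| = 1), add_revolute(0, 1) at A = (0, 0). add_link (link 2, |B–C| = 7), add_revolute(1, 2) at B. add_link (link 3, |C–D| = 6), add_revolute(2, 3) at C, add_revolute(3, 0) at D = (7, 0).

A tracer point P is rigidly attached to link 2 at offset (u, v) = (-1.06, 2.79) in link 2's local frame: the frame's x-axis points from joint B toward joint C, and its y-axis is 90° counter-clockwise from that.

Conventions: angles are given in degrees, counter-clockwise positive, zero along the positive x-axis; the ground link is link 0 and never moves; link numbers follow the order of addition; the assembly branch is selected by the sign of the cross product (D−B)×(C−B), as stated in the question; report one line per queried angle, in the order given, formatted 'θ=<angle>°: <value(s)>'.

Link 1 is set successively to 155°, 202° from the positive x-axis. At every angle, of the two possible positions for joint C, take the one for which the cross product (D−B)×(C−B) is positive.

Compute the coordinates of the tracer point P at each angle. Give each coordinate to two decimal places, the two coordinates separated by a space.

A=(0,0), D=(7.00,0)
θ=155°: B = A + 1.00·(cos155°, sin155°) = (-0.9063, 0.4226)
θ=155°: |BD| = 7.9176
θ=155°: circle(B,7.00) ∩ circle(D,6.00): a=4.7798, h=5.1141
θ=155°:   candidates: C₊=(4.1396,5.2743) cross=40.491; C₋=(3.5937,-4.9393) cross=-40.491
θ=155°:   branch + wants cross > 0 → take C=(4.1396,5.2743) (cross=40.491)
θ=155°: ex = (C−B)/|BC| = (0.7208,0.6931); ey = (-0.6931,0.7208)
θ=155°: P = B + -1.06·ex + 2.79·ey = (-3.6041,1.6991)
θ=202°: B = A + 1.00·(cos202°, sin202°) = (-0.9272, -0.3746)
θ=202°: |BD| = 7.9360
θ=202°: circle(B,7.00) ∩ circle(D,6.00): a=4.7871, h=5.1073
θ=202°:   candidates: C₊=(3.6135,4.9529) cross=40.531; C₋=(4.0956,-5.2502) cross=-40.531
θ=202°:   branch + wants cross > 0 → take C=(3.6135,4.9529) (cross=40.531)
θ=202°: ex = (C−B)/|BC| = (0.6487,0.7611); ey = (-0.7611,0.6487)
θ=202°: P = B + -1.06·ex + 2.79·ey = (-3.7382,0.6284)

θ=155°: -3.60 1.70
θ=202°: -3.74 0.63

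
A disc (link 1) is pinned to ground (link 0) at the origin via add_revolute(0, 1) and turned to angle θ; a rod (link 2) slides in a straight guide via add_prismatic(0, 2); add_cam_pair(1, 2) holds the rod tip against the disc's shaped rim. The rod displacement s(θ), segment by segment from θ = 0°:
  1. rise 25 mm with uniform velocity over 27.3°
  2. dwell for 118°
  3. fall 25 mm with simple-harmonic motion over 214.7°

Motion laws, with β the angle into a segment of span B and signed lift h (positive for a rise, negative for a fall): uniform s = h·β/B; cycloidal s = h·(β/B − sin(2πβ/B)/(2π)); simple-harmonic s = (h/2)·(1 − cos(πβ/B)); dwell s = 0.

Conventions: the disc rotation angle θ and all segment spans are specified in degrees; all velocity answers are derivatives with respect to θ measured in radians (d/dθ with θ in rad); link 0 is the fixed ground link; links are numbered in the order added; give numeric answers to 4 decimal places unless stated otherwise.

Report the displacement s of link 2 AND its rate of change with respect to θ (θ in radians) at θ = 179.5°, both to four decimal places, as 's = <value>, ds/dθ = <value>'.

segment 1 (0° to 27.3°, uniform, h = 25) is passed completely: s = 0.0000 + (25) = 25.0000
segment 2 (27.3° to 145.3°, dwell): s unchanged at 25.0000
θ = 179.5° falls in segment 3 (145.3° to 360°, simple-harmonic, h = -25): β = 179.5 − 145.3 = 34.2°, B = 214.7°; Δs = -25/2·(1 − cos(π·0.1593)) = -1.5328; s = 25.0000 − 1.5328 = 23.4672
velocity in seg [145.3°–360°] (simple-harmonic), θ in radians: β = 34.2° = 0.5969 rad, B = 214.7° = 3.7472 rad; ds/dθ = (πh/(2B)) sin(πβ/B) = (π·(-25)/(2·3.7472)) sin(π·0.1593) = -5.028215 mm/rad

s = 23.4672, ds/dθ = -5.0282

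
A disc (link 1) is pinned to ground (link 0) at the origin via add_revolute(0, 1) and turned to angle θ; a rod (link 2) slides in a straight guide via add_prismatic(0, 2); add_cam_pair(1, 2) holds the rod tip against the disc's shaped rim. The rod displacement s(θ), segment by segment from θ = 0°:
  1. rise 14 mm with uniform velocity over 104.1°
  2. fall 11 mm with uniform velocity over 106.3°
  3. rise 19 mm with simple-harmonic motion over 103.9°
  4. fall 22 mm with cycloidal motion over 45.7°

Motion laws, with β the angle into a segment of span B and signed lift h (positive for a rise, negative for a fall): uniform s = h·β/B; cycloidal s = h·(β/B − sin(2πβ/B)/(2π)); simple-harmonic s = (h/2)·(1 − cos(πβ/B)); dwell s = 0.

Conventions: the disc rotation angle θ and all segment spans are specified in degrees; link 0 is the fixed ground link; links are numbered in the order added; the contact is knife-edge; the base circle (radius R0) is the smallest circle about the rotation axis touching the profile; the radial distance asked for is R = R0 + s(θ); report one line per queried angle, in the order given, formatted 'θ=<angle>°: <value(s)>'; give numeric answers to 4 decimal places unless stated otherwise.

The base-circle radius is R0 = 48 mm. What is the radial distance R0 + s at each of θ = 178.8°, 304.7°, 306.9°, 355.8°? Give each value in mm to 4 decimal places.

segment 1 (0° to 104.1°, uniform, h = 14) is passed completely: s = 0.0000 + (14) = 14.0000
θ = 178.8° falls in segment 2 (104.1° to 210.4°, uniform, h = -11): β = 178.8 − 104.1 = 74.7°, B = 106.3°; Δs = -11·74.7/106.3 = -7.7300; s = 14.0000 − 7.7300 = 6.2700
segment 2 (104.1° to 210.4°, uniform, h = -11) is passed completely: s = 14.0000 + (-11) = 3.0000
θ = 304.7° falls in segment 3 (210.4° to 314.3°, simple-harmonic, h = 19): β = 304.7 − 210.4 = 94.3°, B = 103.9°; Δs = 19/2·(1 − cos(π·0.9076)) = 18.6026; s = 3.0000 + 18.6026 = 21.6026
θ = 306.9° falls in segment 3 (210.4° to 314.3°, simple-harmonic, h = 19): β = 306.9 − 210.4 = 96.5°, B = 103.9°; Δs = 19/2·(1 − cos(π·0.9288)) = 18.7632; s = 3.0000 + 18.7632 = 21.7632
segment 3 (210.4° to 314.3°, simple-harmonic, h = 19) is passed completely: s = 3.0000 + (19) = 22.0000
θ = 355.8° falls in segment 4 (314.3° to 360°, cycloidal, h = -22): β = 355.8 − 314.3 = 41.5°, B = 45.7°; Δs = -22·(0.9081 − sin(2π·0.9081)/(2π)) = -21.8895; s = 22.0000 − 21.8895 = 0.1105
θ=178.8°: R = R0 + s = 48 + 6.2700 = 54.2700
θ=304.7°: R = R0 + s = 48 + 21.6026 = 69.6026
θ=306.9°: R = R0 + s = 48 + 21.7632 = 69.7632
θ=355.8°: R = R0 + s = 48 + 0.1105 = 48.1105

θ=178.8°: 54.2700
θ=304.7°: 69.6026
θ=306.9°: 69.7632
θ=355.8°: 48.1105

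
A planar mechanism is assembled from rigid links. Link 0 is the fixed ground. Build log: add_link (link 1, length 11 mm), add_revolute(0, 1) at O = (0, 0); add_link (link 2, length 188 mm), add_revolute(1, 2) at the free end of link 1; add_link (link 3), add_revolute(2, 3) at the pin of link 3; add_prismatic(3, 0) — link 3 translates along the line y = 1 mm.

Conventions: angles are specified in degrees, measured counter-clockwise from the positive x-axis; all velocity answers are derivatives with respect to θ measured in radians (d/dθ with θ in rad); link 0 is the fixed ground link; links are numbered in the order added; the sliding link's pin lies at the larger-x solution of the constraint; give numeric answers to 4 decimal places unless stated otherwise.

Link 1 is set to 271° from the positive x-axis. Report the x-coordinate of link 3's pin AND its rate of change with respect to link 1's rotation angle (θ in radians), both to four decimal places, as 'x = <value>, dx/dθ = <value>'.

geometry: r = 11 mm, L = 188 mm, e = 1 mm
crank pin P = (r cos θ, r sin θ) = (0.191976, -10.998325)
h = r sin θ − e = -10.998325 − 1 = -11.998325
x = r cos θ + √(L² − h²) = 0.191976 + 187.616738 = 187.808714
dx/dθ = −r sin θ − h·r cos θ/√(L² − h²) (θ in radians; h = -11.998325) = 11.010602

x = 187.8087, dx/dθ = 11.0106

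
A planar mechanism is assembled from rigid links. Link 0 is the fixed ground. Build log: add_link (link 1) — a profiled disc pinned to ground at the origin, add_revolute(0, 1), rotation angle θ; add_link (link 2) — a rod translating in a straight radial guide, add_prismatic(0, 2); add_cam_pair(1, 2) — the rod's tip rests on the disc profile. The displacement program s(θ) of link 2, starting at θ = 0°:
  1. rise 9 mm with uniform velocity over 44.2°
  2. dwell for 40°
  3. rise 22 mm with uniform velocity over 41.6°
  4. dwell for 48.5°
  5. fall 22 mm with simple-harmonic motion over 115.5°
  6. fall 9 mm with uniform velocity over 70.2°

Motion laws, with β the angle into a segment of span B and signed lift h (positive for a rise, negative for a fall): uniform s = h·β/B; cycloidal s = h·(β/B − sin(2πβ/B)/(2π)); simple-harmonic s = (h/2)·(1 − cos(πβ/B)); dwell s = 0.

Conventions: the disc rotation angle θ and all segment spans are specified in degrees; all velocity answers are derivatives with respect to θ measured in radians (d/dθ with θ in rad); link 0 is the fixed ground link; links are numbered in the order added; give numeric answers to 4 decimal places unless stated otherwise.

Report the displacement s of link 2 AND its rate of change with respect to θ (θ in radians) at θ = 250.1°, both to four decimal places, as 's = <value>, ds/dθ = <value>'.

seg 1 [0°–44.2°] uniform, h=9: full span → s += 9 → s = 9.0000
seg 2 [44.2°–84.2°] dwell: s stays 9.0000
seg 3 [84.2°–125.8°] uniform, h=22: full span → s += 22 → s = 31.0000
seg 4 [125.8°–174.3°] dwell: s stays 31.0000
seg 5 [174.3°–289.8°] simple-harmonic, h=-22: θ=250.1° here. β=75.8, B=115.5. -22/2·(1 − cos(π·0.6563)) = -16.1862 → s = 14.8138
velocity in seg [174.3°–289.8°] (simple-harmonic), θ in radians: β = 75.8° = 1.3230 rad, B = 115.5° = 2.0159 rad; ds/dθ = (πh/(2B)) sin(πβ/B) = (π·(-22)/(2·2.0159)) sin(π·0.6563) = -15.117963 mm/rad

s = 14.8138, ds/dθ = -15.1180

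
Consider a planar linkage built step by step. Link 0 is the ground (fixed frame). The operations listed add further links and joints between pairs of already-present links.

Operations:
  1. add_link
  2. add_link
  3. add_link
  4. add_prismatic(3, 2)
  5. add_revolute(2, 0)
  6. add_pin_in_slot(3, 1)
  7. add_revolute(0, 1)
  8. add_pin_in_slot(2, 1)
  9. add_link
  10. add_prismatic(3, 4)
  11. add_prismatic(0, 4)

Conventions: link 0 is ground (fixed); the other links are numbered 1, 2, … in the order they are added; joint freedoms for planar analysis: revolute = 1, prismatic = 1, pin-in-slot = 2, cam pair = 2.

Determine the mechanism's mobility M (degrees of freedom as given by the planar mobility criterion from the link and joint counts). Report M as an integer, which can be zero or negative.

L=1 J1=0 J2=0
add link → L=2 J1=0 J2=0
add link → L=3 J1=0 J2=0
add link → L=4 J1=0 J2=0
P@3,2 dof=1 J1 → L=4 J1=1 J2=0
R@2,0 dof=1 J1 → L=4 J1=2 J2=0
PS@3,1 dof=2 J2 → L=4 J1=2 J2=1
R@0,1 dof=1 J1 → L=4 J1=3 J2=1
PS@2,1 dof=2 J2 → L=4 J1=3 J2=2
add link → L=5 J1=3 J2=2
P@3,4 dof=1 J1 → L=5 J1=4 J2=2
P@0,4 dof=1 J1 → L=5 J1=5 J2=2
M=3(L−1)−2J1−J2=3·4−2·5−2=0

M = 0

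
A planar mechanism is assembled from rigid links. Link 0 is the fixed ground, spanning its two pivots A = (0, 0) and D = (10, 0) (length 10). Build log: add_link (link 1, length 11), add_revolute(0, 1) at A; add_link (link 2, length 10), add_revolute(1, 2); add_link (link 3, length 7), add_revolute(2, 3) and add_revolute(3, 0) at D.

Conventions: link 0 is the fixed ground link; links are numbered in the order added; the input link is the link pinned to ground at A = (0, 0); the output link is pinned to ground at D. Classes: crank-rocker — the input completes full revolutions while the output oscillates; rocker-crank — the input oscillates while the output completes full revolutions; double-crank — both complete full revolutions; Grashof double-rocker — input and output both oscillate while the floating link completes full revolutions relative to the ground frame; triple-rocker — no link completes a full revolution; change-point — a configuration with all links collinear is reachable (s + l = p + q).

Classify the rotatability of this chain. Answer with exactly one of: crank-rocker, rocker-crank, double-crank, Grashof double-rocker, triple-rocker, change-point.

lengths: ground=10, input=11, coupler=10, output=7
sorted: s=7 (shortest), l=11 (longest), p+q=20
s + l = 18 vs p + q = 20
s + l < p + q (Grashof) with shortest = output link → rocker-crank

rocker-crank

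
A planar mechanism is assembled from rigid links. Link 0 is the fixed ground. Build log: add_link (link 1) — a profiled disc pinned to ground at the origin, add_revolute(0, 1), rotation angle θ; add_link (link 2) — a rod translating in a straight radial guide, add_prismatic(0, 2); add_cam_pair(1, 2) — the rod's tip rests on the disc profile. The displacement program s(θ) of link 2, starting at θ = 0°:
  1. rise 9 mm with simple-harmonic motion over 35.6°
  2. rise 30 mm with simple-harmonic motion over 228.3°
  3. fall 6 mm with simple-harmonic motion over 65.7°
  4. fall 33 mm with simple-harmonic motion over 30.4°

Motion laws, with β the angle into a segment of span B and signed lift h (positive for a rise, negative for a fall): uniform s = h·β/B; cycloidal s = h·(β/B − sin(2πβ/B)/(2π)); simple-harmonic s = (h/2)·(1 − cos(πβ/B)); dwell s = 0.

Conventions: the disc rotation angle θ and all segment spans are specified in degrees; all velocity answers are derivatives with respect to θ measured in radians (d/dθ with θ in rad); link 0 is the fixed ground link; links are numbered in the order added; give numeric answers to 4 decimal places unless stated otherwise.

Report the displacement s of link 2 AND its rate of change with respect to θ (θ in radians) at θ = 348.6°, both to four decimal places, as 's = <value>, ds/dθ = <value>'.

seg 1 [0°–35.6°] simple-harmonic, h=9: full span → s += 9 → s = 9.0000
seg 2 [35.6°–263.9°] simple-harmonic, h=30: full span → s += 30 → s = 39.0000
seg 3 [263.9°–329.6°] simple-harmonic, h=-6: full span → s += -6 → s = 33.0000
seg 4 [329.6°–360°] simple-harmonic, h=-33: θ=348.6° here. β=19, B=30.4. -33/2·(1 − cos(π·0.6250)) = -22.8143 → s = 10.1857
velocity in seg [329.6°–360°] (simple-harmonic), θ in radians: β = 19° = 0.3316 rad, B = 30.4° = 0.5306 rad; ds/dθ = (πh/(2B)) sin(πβ/B) = (π·(-33)/(2·0.5306)) sin(π·0.6250) = -90.260599 mm/rad

s = 10.1857, ds/dθ = -90.2606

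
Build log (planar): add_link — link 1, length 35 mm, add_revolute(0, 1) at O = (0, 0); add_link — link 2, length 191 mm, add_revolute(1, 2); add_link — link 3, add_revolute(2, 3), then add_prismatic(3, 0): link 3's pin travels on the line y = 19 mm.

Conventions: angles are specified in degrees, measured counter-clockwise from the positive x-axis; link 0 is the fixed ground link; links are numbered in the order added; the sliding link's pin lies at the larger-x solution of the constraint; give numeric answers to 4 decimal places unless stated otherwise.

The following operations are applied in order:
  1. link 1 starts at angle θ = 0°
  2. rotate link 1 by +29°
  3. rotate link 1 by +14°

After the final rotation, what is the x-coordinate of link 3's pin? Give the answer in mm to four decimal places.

geometry: r = 35 mm, L = 191 mm, e = 19 mm; θ starts at 0°
rotate link 1 by +29°: θ ← 0° +29° = 29°
rotate link 1 by +14°: θ ← 29° +14° = 43°
crank pin P = (r cos θ, r sin θ) = (25.597380, 23.869943)
h = r sin θ − e = 23.869943 − 19 = 4.869943
x = r cos θ + √(L² − h²) = 25.597380 + 190.937905 = 216.535285

216.5353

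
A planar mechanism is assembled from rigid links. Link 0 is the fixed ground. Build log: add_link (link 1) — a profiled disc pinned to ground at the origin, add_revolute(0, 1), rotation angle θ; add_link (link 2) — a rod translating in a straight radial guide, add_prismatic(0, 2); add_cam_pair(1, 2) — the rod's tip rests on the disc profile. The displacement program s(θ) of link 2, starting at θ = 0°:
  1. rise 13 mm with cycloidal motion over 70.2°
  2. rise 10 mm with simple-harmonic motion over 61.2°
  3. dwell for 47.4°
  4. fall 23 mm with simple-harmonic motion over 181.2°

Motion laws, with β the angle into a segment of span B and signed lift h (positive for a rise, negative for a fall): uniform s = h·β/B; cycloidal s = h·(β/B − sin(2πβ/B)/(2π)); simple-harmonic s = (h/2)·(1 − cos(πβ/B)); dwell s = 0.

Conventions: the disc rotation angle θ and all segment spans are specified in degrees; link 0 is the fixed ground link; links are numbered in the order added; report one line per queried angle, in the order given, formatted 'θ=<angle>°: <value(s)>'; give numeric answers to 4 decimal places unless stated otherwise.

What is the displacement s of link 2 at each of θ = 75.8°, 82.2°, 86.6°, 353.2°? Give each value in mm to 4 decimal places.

seg 1 [0°–70.2°] cycloidal, h=13: full span → s += 13 → s = 13.0000
seg 2 [70.2°–131.4°] simple-harmonic, h=10: θ=75.8° here. β=5.6, B=61.2. 10/2·(1 − cos(π·0.0915)) = 0.2052 → s = 13.2052
seg 2 [70.2°–131.4°] simple-harmonic, h=10: θ=82.2° here. β=12, B=61.2. 10/2·(1 − cos(π·0.1961)) = 0.9190 → s = 13.9190
seg 2 [70.2°–131.4°] simple-harmonic, h=10: θ=86.6° here. β=16.4, B=61.2. 10/2·(1 − cos(π·0.2680)) = 1.6696 → s = 14.6696
seg 2 [70.2°–131.4°] simple-harmonic, h=10: full span → s += 10 → s = 23.0000
seg 3 [131.4°–178.8°] dwell: s stays 23.0000
seg 4 [178.8°–360°] simple-harmonic, h=-23: θ=353.2° here. β=174.4, B=181.2. -23/2·(1 − cos(π·0.9625)) = -22.9202 → s = 0.0798

θ=75.8°: 13.2052
θ=82.2°: 13.9190
θ=86.6°: 14.6696
θ=353.2°: 0.0798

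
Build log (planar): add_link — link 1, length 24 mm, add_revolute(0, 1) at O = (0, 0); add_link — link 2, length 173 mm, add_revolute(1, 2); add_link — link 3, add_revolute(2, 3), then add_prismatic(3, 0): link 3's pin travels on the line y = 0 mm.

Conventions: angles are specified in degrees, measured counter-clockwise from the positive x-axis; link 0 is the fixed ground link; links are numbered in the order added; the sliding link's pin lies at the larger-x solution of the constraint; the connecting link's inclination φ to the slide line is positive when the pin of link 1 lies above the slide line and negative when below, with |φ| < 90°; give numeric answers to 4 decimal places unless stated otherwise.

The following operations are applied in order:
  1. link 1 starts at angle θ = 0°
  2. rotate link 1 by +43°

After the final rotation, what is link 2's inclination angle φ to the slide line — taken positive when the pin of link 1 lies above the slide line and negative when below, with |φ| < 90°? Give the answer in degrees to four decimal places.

geometry: r = 24 mm, L = 173 mm, e = 0 mm; θ starts at 0°
rotate link 1 by +43°: θ ← 0° +43° = 43°
h = r sin θ − e = 16.367961 − 0 = 16.367961
sin φ = h / L = 16.367961 / 173 = 0.09461249
φ = arcsin(0.09461249) = 5.429017°

5.4290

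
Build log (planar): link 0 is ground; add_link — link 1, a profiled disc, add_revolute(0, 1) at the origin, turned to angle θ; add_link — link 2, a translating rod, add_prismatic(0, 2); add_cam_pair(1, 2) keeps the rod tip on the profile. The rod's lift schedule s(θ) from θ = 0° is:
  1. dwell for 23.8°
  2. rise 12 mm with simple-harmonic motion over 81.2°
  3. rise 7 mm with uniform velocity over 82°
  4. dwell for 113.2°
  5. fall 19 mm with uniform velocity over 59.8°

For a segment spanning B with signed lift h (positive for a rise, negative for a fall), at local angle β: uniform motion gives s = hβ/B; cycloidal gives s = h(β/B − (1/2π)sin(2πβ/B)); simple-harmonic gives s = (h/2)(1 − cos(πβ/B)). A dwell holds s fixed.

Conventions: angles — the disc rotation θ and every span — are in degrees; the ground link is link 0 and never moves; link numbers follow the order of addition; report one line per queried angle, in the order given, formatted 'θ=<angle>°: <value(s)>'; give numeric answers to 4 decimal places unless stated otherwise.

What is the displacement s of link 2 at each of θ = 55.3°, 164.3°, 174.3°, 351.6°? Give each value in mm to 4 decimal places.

seg 1 [0°–23.8°] dwell: s stays 0.0000
seg 2 [23.8°–105°] simple-harmonic, h=12: θ=55.3° here. β=31.5, B=81.2. 12/2·(1 − cos(π·0.3879)) = 3.9309 → s = 3.9309
seg 2 [23.8°–105°] simple-harmonic, h=12: full span → s += 12 → s = 12.0000
seg 3 [105°–187°] uniform, h=7: θ=164.3° here. β=59.3, B=82. 7·59.3/82 = 5.0622 → s = 17.0622
seg 3 [105°–187°] uniform, h=7: θ=174.3° here. β=69.3, B=82. 7·69.3/82 = 5.9159 → s = 17.9159
seg 3 [105°–187°] uniform, h=7: full span → s += 7 → s = 19.0000
seg 4 [187°–300.2°] dwell: s stays 19.0000
seg 5 [300.2°–360°] uniform, h=-19: θ=351.6° here. β=51.4, B=59.8. -19·51.4/59.8 = -16.3311 → s = 2.6689

θ=55.3°: 3.9309
θ=164.3°: 17.0622
θ=174.3°: 17.9159
θ=351.6°: 2.6689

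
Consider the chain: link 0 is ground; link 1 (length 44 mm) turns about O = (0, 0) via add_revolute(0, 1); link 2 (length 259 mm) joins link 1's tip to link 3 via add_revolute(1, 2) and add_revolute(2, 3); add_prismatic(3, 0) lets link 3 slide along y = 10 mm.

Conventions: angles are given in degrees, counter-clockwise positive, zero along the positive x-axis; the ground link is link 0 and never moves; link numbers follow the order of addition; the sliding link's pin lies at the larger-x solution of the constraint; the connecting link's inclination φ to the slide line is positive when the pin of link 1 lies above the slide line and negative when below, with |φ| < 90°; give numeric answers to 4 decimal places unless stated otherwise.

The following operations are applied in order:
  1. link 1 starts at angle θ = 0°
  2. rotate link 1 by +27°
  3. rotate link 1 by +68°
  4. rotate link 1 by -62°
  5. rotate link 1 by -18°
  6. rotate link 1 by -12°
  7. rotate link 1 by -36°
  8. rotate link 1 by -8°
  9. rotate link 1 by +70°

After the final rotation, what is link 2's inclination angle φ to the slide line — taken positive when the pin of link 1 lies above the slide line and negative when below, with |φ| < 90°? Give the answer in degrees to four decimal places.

geometry: r = 44 mm, L = 259 mm, e = 10 mm; θ starts at 0°
rotate link 1 by +27°: θ ← 0° +27° = 27°
rotate link 1 by +68°: θ ← 27° +68° = 95°
rotate link 1 by -62°: θ ← 95° -62° = 33°
rotate link 1 by -18°: θ ← 33° -18° = 15°
rotate link 1 by -12°: θ ← 15° -12° = 3°
rotate link 1 by -36°: θ ← 3° -36° = -33°
rotate link 1 by -8°: θ ← -33° -8° = -41°
rotate link 1 by +70°: θ ← -41° +70° = 29°
h = r sin θ − e = 21.331623 − 10 = 11.331623
sin φ = h / L = 11.331623 / 259 = 0.04375144
φ = arcsin(0.04375144) = 2.507573°

2.5076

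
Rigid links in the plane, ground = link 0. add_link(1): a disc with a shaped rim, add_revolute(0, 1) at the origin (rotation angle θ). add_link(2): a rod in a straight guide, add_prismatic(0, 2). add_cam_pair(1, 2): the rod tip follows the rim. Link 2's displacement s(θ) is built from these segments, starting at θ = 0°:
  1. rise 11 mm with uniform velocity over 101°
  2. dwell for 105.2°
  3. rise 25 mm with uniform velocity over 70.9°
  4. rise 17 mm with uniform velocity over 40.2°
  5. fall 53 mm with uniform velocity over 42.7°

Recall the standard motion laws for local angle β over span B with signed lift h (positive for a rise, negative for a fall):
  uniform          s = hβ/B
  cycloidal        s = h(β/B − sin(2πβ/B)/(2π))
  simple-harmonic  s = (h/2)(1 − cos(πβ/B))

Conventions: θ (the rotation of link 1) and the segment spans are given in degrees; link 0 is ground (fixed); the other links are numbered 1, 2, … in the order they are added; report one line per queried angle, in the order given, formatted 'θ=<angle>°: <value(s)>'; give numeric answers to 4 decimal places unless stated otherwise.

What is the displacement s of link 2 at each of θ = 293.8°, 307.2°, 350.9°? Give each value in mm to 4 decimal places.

segment 1 (0° to 101°, uniform, h = 11) is passed completely: s = 0.0000 + (11) = 11.0000
segment 2 (101° to 206.2°, dwell): s unchanged at 11.0000
segment 3 (206.2° to 277.1°, uniform, h = 25) is passed completely: s = 11.0000 + (25) = 36.0000
θ = 293.8° falls in segment 4 (277.1° to 317.3°, uniform, h = 17): β = 293.8 − 277.1 = 16.7°, B = 40.2°; Δs = 17·16.7/40.2 = 7.0622; s = 36.0000 + 7.0622 = 43.0622
θ = 307.2° falls in segment 4 (277.1° to 317.3°, uniform, h = 17): β = 307.2 − 277.1 = 30.1°, B = 40.2°; Δs = 17·30.1/40.2 = 12.7289; s = 36.0000 + 12.7289 = 48.7289
segment 4 (277.1° to 317.3°, uniform, h = 17) is passed completely: s = 36.0000 + (17) = 53.0000
θ = 350.9° falls in segment 5 (317.3° to 360°, uniform, h = -53): β = 350.9 − 317.3 = 33.6°, B = 42.7°; Δs = -53·33.6/42.7 = -41.7049; s = 53.0000 − 41.7049 = 11.2951

θ=293.8°: 43.0622
θ=307.2°: 48.7289
θ=350.9°: 11.2951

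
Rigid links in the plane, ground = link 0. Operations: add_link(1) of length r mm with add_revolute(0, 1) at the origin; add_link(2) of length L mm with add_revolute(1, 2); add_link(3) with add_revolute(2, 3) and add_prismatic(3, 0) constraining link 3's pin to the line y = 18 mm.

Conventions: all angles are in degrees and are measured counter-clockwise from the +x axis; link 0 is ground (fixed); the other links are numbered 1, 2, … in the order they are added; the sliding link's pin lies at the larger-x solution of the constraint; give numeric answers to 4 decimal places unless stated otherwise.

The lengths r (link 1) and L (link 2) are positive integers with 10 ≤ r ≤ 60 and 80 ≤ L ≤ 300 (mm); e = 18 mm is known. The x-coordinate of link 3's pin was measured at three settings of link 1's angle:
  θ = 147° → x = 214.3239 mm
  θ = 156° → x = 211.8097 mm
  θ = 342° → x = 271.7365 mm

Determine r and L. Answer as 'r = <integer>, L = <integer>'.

constraint per measurement: (x − r cos θ)² + (r sin θ − e)² = L²
subtracting the θ₁ and θ₂ equations cancels the r² and L² terms:
r = (x₁² − x₂²) / (2[(x₁cos θ₁ + e sin θ₁) − (x₂cos θ₂ + e sin θ₂)]) = 33.0005 → r = 33
L² = (x₁ − r cos θ₁)² + (r sin θ₁ − e)² = 58564.0146 → L = 242.0000 → L = 242
check at θ₃=342°: x = 271.7365 (printed 271.7365) ✓

r = 33, L = 242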